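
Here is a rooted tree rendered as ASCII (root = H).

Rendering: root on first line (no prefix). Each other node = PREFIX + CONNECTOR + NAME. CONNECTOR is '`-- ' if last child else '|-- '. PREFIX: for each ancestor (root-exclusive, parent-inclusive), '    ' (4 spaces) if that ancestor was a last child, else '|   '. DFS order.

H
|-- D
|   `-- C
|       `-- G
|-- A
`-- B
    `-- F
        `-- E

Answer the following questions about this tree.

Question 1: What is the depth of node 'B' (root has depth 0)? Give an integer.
Path from root to B: H -> B
Depth = number of edges = 1

Answer: 1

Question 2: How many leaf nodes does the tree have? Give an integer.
Leaves (nodes with no children): A, E, G

Answer: 3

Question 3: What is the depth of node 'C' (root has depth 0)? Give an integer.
Path from root to C: H -> D -> C
Depth = number of edges = 2

Answer: 2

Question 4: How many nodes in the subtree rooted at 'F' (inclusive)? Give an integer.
Subtree rooted at F contains: E, F
Count = 2

Answer: 2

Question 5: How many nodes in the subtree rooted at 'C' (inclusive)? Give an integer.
Subtree rooted at C contains: C, G
Count = 2

Answer: 2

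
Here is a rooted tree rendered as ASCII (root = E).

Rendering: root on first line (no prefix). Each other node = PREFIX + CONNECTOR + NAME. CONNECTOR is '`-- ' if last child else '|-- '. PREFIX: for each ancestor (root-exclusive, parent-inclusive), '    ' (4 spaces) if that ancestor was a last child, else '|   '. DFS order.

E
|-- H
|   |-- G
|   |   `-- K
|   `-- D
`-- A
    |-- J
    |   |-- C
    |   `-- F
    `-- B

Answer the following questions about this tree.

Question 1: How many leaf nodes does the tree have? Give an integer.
Leaves (nodes with no children): B, C, D, F, K

Answer: 5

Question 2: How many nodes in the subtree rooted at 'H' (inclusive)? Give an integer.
Answer: 4

Derivation:
Subtree rooted at H contains: D, G, H, K
Count = 4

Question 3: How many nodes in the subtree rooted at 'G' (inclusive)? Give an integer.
Answer: 2

Derivation:
Subtree rooted at G contains: G, K
Count = 2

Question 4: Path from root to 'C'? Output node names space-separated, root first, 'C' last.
Answer: E A J C

Derivation:
Walk down from root: E -> A -> J -> C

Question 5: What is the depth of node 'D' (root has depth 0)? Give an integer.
Answer: 2

Derivation:
Path from root to D: E -> H -> D
Depth = number of edges = 2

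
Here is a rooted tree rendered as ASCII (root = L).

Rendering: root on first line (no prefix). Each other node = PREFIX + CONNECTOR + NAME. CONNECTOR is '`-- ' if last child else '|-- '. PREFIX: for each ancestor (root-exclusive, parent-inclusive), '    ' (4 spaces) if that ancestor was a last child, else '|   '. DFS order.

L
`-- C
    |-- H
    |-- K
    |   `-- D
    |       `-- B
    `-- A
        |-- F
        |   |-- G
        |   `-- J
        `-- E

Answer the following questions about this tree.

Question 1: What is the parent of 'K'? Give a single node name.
Scan adjacency: K appears as child of C

Answer: C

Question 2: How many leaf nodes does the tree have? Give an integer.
Answer: 5

Derivation:
Leaves (nodes with no children): B, E, G, H, J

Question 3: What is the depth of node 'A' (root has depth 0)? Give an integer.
Path from root to A: L -> C -> A
Depth = number of edges = 2

Answer: 2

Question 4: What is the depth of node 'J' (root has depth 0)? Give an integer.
Answer: 4

Derivation:
Path from root to J: L -> C -> A -> F -> J
Depth = number of edges = 4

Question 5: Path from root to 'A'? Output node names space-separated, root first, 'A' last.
Walk down from root: L -> C -> A

Answer: L C A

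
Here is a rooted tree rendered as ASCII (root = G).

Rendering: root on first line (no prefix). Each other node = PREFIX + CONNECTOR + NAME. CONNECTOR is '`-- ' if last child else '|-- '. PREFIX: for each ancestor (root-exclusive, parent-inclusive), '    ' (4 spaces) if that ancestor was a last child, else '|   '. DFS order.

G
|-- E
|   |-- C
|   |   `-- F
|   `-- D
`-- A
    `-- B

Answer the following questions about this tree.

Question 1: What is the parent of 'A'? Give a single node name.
Answer: G

Derivation:
Scan adjacency: A appears as child of G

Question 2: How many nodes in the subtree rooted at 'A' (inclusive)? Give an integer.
Subtree rooted at A contains: A, B
Count = 2

Answer: 2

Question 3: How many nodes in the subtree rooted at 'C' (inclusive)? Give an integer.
Subtree rooted at C contains: C, F
Count = 2

Answer: 2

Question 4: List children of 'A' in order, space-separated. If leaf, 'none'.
Answer: B

Derivation:
Node A's children (from adjacency): B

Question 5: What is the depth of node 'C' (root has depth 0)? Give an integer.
Path from root to C: G -> E -> C
Depth = number of edges = 2

Answer: 2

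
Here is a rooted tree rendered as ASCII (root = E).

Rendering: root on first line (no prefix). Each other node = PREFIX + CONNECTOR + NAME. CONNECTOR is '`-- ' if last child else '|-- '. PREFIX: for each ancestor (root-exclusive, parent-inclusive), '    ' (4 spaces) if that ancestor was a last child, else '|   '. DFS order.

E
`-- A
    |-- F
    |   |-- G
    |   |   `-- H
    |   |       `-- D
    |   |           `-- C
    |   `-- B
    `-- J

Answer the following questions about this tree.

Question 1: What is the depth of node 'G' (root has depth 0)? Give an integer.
Path from root to G: E -> A -> F -> G
Depth = number of edges = 3

Answer: 3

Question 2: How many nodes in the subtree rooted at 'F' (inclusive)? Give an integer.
Answer: 6

Derivation:
Subtree rooted at F contains: B, C, D, F, G, H
Count = 6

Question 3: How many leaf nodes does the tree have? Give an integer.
Leaves (nodes with no children): B, C, J

Answer: 3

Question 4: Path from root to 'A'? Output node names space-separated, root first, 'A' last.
Answer: E A

Derivation:
Walk down from root: E -> A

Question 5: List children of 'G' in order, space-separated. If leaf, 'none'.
Node G's children (from adjacency): H

Answer: H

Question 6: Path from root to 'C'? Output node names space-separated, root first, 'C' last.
Walk down from root: E -> A -> F -> G -> H -> D -> C

Answer: E A F G H D C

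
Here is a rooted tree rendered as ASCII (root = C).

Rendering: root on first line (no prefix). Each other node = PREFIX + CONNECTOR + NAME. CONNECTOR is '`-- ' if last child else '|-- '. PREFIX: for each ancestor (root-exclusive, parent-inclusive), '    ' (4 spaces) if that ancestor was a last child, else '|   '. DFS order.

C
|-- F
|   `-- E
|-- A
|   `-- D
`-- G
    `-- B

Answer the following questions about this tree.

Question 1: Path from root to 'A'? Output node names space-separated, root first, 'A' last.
Answer: C A

Derivation:
Walk down from root: C -> A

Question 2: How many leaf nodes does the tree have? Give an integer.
Leaves (nodes with no children): B, D, E

Answer: 3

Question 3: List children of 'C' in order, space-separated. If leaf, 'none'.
Answer: F A G

Derivation:
Node C's children (from adjacency): F, A, G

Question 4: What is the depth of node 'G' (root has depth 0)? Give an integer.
Path from root to G: C -> G
Depth = number of edges = 1

Answer: 1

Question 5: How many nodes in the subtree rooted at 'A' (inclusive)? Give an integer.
Subtree rooted at A contains: A, D
Count = 2

Answer: 2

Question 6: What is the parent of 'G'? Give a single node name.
Answer: C

Derivation:
Scan adjacency: G appears as child of C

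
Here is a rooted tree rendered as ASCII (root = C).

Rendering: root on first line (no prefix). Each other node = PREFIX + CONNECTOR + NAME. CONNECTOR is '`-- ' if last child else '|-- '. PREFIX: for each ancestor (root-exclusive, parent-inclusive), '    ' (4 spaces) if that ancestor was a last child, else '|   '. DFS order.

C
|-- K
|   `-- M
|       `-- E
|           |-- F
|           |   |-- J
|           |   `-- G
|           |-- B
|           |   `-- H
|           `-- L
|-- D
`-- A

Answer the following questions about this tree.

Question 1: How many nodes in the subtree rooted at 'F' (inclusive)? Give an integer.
Answer: 3

Derivation:
Subtree rooted at F contains: F, G, J
Count = 3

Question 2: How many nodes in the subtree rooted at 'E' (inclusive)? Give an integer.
Subtree rooted at E contains: B, E, F, G, H, J, L
Count = 7

Answer: 7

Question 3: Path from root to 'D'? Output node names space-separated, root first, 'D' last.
Walk down from root: C -> D

Answer: C D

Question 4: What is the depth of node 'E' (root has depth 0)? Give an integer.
Answer: 3

Derivation:
Path from root to E: C -> K -> M -> E
Depth = number of edges = 3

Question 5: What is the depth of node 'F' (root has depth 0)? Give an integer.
Answer: 4

Derivation:
Path from root to F: C -> K -> M -> E -> F
Depth = number of edges = 4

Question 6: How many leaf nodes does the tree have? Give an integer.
Answer: 6

Derivation:
Leaves (nodes with no children): A, D, G, H, J, L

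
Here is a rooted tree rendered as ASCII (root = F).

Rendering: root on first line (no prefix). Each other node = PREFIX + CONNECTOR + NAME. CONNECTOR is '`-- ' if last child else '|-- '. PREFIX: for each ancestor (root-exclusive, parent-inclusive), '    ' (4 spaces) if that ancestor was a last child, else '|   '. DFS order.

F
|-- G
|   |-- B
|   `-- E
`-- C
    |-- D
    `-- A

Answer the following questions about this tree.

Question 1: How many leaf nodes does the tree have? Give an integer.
Leaves (nodes with no children): A, B, D, E

Answer: 4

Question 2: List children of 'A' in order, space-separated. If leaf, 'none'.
Answer: none

Derivation:
Node A's children (from adjacency): (leaf)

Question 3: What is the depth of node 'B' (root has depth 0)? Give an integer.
Answer: 2

Derivation:
Path from root to B: F -> G -> B
Depth = number of edges = 2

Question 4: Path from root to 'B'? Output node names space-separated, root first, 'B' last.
Answer: F G B

Derivation:
Walk down from root: F -> G -> B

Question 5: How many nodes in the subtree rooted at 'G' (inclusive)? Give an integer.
Subtree rooted at G contains: B, E, G
Count = 3

Answer: 3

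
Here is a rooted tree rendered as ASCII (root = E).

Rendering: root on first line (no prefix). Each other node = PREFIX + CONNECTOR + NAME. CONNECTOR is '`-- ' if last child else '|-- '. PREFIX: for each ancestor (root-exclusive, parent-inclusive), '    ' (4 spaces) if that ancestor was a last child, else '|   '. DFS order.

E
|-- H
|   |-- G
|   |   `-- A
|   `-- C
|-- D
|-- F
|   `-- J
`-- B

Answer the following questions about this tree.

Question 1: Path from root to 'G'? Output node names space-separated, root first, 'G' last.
Answer: E H G

Derivation:
Walk down from root: E -> H -> G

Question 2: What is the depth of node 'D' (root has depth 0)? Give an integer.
Answer: 1

Derivation:
Path from root to D: E -> D
Depth = number of edges = 1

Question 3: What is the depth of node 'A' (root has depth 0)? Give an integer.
Answer: 3

Derivation:
Path from root to A: E -> H -> G -> A
Depth = number of edges = 3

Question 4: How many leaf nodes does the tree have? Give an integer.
Answer: 5

Derivation:
Leaves (nodes with no children): A, B, C, D, J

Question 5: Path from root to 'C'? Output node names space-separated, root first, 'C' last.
Walk down from root: E -> H -> C

Answer: E H C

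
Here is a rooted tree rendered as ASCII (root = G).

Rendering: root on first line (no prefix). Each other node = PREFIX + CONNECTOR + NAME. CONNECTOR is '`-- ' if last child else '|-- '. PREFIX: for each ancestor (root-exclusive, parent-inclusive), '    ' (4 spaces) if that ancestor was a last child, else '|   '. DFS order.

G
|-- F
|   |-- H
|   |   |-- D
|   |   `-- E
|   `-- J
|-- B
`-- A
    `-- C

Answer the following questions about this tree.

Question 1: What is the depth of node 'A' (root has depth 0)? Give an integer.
Answer: 1

Derivation:
Path from root to A: G -> A
Depth = number of edges = 1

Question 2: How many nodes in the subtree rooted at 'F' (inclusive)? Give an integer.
Answer: 5

Derivation:
Subtree rooted at F contains: D, E, F, H, J
Count = 5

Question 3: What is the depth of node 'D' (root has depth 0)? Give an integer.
Path from root to D: G -> F -> H -> D
Depth = number of edges = 3

Answer: 3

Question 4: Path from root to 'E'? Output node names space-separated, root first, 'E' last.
Answer: G F H E

Derivation:
Walk down from root: G -> F -> H -> E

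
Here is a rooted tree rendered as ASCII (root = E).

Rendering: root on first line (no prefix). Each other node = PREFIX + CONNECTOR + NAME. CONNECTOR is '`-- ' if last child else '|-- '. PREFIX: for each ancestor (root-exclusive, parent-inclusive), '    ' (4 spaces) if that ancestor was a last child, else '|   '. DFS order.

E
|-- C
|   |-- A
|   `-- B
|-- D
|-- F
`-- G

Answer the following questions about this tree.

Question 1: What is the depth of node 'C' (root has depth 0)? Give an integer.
Answer: 1

Derivation:
Path from root to C: E -> C
Depth = number of edges = 1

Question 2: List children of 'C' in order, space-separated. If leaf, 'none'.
Node C's children (from adjacency): A, B

Answer: A B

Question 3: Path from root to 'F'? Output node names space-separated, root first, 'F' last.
Walk down from root: E -> F

Answer: E F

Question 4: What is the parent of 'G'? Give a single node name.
Answer: E

Derivation:
Scan adjacency: G appears as child of E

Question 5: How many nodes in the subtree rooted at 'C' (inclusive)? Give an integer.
Answer: 3

Derivation:
Subtree rooted at C contains: A, B, C
Count = 3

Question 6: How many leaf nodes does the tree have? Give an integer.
Answer: 5

Derivation:
Leaves (nodes with no children): A, B, D, F, G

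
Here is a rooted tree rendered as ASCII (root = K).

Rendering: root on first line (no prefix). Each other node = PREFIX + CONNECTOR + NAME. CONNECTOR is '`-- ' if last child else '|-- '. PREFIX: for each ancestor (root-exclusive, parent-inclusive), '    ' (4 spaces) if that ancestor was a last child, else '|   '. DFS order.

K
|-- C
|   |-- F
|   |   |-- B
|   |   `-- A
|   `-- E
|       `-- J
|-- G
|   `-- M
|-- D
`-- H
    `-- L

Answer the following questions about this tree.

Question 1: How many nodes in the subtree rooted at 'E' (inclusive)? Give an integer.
Answer: 2

Derivation:
Subtree rooted at E contains: E, J
Count = 2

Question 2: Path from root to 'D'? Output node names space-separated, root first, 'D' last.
Answer: K D

Derivation:
Walk down from root: K -> D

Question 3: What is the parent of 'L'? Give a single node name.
Scan adjacency: L appears as child of H

Answer: H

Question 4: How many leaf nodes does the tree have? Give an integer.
Leaves (nodes with no children): A, B, D, J, L, M

Answer: 6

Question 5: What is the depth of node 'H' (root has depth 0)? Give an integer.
Answer: 1

Derivation:
Path from root to H: K -> H
Depth = number of edges = 1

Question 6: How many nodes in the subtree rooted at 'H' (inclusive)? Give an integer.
Subtree rooted at H contains: H, L
Count = 2

Answer: 2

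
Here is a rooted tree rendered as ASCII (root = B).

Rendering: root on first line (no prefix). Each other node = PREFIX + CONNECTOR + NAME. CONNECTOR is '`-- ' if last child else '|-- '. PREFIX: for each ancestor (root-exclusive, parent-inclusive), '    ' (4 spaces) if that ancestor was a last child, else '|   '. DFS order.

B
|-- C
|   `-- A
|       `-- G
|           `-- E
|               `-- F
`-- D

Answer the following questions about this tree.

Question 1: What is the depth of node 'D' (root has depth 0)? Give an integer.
Answer: 1

Derivation:
Path from root to D: B -> D
Depth = number of edges = 1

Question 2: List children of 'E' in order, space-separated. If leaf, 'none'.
Answer: F

Derivation:
Node E's children (from adjacency): F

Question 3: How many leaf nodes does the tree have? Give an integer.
Answer: 2

Derivation:
Leaves (nodes with no children): D, F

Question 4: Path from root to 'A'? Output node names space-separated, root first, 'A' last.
Answer: B C A

Derivation:
Walk down from root: B -> C -> A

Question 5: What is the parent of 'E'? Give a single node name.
Scan adjacency: E appears as child of G

Answer: G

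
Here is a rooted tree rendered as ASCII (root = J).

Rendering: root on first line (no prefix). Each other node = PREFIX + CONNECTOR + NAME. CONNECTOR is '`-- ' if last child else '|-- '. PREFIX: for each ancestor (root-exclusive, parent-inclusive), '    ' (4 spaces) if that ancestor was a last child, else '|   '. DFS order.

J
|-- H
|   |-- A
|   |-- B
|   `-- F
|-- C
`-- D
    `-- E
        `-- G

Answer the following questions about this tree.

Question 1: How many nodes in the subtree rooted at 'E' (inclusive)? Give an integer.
Answer: 2

Derivation:
Subtree rooted at E contains: E, G
Count = 2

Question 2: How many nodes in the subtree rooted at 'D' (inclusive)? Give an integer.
Subtree rooted at D contains: D, E, G
Count = 3

Answer: 3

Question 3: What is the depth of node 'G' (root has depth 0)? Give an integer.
Path from root to G: J -> D -> E -> G
Depth = number of edges = 3

Answer: 3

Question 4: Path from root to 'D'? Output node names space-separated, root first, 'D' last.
Answer: J D

Derivation:
Walk down from root: J -> D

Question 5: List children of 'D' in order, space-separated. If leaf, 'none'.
Answer: E

Derivation:
Node D's children (from adjacency): E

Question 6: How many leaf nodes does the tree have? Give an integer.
Leaves (nodes with no children): A, B, C, F, G

Answer: 5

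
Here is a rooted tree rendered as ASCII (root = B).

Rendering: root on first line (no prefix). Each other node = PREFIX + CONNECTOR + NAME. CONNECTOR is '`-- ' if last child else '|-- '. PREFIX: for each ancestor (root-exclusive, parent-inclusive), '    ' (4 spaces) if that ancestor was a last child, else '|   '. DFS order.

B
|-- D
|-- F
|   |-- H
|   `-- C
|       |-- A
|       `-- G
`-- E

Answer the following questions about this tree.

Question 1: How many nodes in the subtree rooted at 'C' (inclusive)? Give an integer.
Subtree rooted at C contains: A, C, G
Count = 3

Answer: 3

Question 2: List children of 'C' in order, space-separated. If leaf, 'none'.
Answer: A G

Derivation:
Node C's children (from adjacency): A, G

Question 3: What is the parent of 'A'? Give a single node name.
Answer: C

Derivation:
Scan adjacency: A appears as child of C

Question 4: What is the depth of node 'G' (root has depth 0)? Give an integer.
Path from root to G: B -> F -> C -> G
Depth = number of edges = 3

Answer: 3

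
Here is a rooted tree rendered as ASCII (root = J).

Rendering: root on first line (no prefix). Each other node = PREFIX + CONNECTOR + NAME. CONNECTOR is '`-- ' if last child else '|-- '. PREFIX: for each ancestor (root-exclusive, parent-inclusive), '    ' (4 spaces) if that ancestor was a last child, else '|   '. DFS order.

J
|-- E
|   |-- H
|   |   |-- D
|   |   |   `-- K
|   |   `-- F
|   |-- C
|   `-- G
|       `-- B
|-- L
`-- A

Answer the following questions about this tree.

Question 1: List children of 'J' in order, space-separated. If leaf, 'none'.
Answer: E L A

Derivation:
Node J's children (from adjacency): E, L, A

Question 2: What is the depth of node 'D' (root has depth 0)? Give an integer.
Path from root to D: J -> E -> H -> D
Depth = number of edges = 3

Answer: 3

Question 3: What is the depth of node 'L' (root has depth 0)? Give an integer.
Answer: 1

Derivation:
Path from root to L: J -> L
Depth = number of edges = 1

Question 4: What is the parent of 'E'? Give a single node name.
Answer: J

Derivation:
Scan adjacency: E appears as child of J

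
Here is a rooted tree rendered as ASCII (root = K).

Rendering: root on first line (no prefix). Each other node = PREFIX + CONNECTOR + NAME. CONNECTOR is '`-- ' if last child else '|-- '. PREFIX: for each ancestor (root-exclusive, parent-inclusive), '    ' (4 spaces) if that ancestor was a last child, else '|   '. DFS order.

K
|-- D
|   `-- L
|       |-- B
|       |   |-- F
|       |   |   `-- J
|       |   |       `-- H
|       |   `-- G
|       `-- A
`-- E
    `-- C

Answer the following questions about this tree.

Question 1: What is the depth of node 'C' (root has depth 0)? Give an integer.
Path from root to C: K -> E -> C
Depth = number of edges = 2

Answer: 2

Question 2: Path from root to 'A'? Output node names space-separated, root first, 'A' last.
Walk down from root: K -> D -> L -> A

Answer: K D L A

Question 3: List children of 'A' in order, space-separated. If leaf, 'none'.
Node A's children (from adjacency): (leaf)

Answer: none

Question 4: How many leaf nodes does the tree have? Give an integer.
Answer: 4

Derivation:
Leaves (nodes with no children): A, C, G, H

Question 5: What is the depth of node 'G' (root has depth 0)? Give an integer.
Path from root to G: K -> D -> L -> B -> G
Depth = number of edges = 4

Answer: 4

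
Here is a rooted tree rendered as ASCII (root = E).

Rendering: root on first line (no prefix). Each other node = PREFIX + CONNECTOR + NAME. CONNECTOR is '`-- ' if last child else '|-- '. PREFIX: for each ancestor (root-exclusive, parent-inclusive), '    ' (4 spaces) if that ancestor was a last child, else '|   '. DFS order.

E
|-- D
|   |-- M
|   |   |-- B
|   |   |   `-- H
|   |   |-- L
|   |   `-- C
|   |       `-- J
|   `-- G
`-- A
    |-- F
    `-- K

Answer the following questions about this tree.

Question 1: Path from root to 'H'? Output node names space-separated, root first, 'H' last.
Answer: E D M B H

Derivation:
Walk down from root: E -> D -> M -> B -> H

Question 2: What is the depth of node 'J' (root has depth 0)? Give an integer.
Path from root to J: E -> D -> M -> C -> J
Depth = number of edges = 4

Answer: 4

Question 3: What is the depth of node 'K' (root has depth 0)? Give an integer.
Path from root to K: E -> A -> K
Depth = number of edges = 2

Answer: 2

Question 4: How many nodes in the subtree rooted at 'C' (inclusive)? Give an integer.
Subtree rooted at C contains: C, J
Count = 2

Answer: 2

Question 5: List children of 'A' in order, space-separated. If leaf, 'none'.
Node A's children (from adjacency): F, K

Answer: F K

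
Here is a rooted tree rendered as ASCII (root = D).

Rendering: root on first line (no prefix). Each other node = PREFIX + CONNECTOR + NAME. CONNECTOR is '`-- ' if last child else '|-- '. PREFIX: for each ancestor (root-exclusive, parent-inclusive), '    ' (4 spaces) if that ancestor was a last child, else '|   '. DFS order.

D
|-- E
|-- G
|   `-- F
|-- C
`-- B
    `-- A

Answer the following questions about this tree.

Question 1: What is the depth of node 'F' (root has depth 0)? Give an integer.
Path from root to F: D -> G -> F
Depth = number of edges = 2

Answer: 2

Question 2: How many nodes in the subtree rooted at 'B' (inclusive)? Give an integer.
Subtree rooted at B contains: A, B
Count = 2

Answer: 2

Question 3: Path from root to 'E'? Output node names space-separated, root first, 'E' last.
Answer: D E

Derivation:
Walk down from root: D -> E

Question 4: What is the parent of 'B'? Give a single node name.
Answer: D

Derivation:
Scan adjacency: B appears as child of D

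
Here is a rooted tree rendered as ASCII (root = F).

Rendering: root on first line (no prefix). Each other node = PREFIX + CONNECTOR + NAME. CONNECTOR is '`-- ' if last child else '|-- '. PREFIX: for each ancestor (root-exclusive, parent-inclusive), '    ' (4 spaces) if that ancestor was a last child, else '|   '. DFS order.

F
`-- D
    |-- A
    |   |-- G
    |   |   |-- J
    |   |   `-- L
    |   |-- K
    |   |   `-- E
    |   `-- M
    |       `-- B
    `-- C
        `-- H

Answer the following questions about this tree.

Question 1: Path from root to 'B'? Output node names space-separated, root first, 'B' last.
Walk down from root: F -> D -> A -> M -> B

Answer: F D A M B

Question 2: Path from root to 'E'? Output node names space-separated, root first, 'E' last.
Answer: F D A K E

Derivation:
Walk down from root: F -> D -> A -> K -> E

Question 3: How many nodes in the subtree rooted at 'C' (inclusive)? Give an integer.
Answer: 2

Derivation:
Subtree rooted at C contains: C, H
Count = 2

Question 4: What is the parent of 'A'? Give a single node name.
Answer: D

Derivation:
Scan adjacency: A appears as child of D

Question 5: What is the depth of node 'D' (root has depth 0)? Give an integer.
Answer: 1

Derivation:
Path from root to D: F -> D
Depth = number of edges = 1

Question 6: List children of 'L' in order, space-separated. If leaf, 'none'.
Answer: none

Derivation:
Node L's children (from adjacency): (leaf)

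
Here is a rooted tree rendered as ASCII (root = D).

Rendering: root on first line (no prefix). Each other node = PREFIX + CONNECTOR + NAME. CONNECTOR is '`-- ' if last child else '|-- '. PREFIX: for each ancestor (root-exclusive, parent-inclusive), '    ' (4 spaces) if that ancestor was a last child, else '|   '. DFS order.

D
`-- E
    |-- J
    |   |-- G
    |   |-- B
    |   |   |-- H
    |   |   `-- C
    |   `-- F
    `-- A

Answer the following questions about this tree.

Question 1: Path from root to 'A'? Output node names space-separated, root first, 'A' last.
Walk down from root: D -> E -> A

Answer: D E A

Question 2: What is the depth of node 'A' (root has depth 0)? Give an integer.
Answer: 2

Derivation:
Path from root to A: D -> E -> A
Depth = number of edges = 2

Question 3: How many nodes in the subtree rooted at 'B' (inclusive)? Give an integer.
Answer: 3

Derivation:
Subtree rooted at B contains: B, C, H
Count = 3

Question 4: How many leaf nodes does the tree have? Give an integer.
Answer: 5

Derivation:
Leaves (nodes with no children): A, C, F, G, H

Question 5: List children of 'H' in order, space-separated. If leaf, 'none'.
Node H's children (from adjacency): (leaf)

Answer: none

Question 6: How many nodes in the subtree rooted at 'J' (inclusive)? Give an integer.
Answer: 6

Derivation:
Subtree rooted at J contains: B, C, F, G, H, J
Count = 6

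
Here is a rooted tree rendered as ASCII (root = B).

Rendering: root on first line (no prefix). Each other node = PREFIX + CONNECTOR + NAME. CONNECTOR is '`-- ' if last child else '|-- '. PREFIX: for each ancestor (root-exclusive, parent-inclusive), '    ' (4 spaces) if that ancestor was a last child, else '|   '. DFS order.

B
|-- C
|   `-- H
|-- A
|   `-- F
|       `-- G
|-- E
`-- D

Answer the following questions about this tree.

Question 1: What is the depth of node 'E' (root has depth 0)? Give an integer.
Answer: 1

Derivation:
Path from root to E: B -> E
Depth = number of edges = 1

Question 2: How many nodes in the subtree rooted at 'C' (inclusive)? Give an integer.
Subtree rooted at C contains: C, H
Count = 2

Answer: 2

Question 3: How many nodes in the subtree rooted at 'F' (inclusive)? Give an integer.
Answer: 2

Derivation:
Subtree rooted at F contains: F, G
Count = 2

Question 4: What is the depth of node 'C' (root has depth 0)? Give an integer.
Path from root to C: B -> C
Depth = number of edges = 1

Answer: 1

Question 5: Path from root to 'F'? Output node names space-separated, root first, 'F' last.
Walk down from root: B -> A -> F

Answer: B A F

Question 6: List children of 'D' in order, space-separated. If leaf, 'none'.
Node D's children (from adjacency): (leaf)

Answer: none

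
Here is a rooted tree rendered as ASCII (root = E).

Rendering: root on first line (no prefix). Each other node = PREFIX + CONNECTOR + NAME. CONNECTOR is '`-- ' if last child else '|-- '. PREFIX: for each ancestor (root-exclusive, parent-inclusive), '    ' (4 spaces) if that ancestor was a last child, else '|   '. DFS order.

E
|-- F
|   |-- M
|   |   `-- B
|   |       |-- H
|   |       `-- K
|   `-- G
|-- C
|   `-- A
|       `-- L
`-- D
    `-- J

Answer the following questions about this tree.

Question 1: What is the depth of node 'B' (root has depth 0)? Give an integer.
Answer: 3

Derivation:
Path from root to B: E -> F -> M -> B
Depth = number of edges = 3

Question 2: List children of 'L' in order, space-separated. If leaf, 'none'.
Answer: none

Derivation:
Node L's children (from adjacency): (leaf)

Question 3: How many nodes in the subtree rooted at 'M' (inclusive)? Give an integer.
Subtree rooted at M contains: B, H, K, M
Count = 4

Answer: 4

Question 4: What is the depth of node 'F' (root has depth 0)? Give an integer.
Path from root to F: E -> F
Depth = number of edges = 1

Answer: 1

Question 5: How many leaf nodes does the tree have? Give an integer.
Answer: 5

Derivation:
Leaves (nodes with no children): G, H, J, K, L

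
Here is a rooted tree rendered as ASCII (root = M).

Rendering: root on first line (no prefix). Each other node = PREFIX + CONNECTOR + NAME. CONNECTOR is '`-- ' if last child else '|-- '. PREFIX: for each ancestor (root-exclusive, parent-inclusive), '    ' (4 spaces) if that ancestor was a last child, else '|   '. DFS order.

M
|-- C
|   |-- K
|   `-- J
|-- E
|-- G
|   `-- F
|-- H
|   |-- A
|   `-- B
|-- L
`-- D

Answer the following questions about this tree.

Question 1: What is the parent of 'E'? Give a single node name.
Answer: M

Derivation:
Scan adjacency: E appears as child of M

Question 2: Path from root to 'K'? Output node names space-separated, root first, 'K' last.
Walk down from root: M -> C -> K

Answer: M C K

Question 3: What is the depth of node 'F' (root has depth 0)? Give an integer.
Answer: 2

Derivation:
Path from root to F: M -> G -> F
Depth = number of edges = 2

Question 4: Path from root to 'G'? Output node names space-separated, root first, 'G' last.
Walk down from root: M -> G

Answer: M G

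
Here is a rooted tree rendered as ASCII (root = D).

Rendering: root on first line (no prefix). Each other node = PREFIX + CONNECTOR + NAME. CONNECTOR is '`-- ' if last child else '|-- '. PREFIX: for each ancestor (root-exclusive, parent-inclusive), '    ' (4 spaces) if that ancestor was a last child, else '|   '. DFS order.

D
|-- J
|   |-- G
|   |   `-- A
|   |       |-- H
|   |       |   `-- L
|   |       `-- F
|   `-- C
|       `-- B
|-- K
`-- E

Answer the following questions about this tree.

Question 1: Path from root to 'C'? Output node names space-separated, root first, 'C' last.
Answer: D J C

Derivation:
Walk down from root: D -> J -> C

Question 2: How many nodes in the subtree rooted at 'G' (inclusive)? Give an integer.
Subtree rooted at G contains: A, F, G, H, L
Count = 5

Answer: 5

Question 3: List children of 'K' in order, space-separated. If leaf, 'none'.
Answer: none

Derivation:
Node K's children (from adjacency): (leaf)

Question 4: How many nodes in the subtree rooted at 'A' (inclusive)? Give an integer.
Answer: 4

Derivation:
Subtree rooted at A contains: A, F, H, L
Count = 4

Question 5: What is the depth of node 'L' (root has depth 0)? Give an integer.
Path from root to L: D -> J -> G -> A -> H -> L
Depth = number of edges = 5

Answer: 5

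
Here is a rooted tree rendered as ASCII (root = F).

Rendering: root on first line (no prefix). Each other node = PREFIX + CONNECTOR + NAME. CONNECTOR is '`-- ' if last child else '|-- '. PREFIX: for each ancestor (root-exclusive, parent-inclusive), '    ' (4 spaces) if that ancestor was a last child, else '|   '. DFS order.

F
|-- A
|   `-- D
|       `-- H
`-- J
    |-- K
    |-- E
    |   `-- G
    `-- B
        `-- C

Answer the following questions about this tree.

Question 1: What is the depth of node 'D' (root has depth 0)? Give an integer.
Path from root to D: F -> A -> D
Depth = number of edges = 2

Answer: 2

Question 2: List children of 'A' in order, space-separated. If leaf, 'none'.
Answer: D

Derivation:
Node A's children (from adjacency): D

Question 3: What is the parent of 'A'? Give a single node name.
Answer: F

Derivation:
Scan adjacency: A appears as child of F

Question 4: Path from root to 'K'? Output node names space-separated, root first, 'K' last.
Answer: F J K

Derivation:
Walk down from root: F -> J -> K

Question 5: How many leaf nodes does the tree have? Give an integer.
Leaves (nodes with no children): C, G, H, K

Answer: 4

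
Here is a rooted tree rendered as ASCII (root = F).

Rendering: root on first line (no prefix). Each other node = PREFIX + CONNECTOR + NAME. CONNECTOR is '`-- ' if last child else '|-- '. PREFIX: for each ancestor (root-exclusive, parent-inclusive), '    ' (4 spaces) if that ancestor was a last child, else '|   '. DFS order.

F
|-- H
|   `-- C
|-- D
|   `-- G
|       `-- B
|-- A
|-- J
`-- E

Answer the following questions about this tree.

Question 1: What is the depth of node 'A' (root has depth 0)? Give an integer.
Path from root to A: F -> A
Depth = number of edges = 1

Answer: 1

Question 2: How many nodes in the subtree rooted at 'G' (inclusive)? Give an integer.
Answer: 2

Derivation:
Subtree rooted at G contains: B, G
Count = 2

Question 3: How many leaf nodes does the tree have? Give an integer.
Leaves (nodes with no children): A, B, C, E, J

Answer: 5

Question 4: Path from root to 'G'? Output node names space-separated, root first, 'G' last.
Walk down from root: F -> D -> G

Answer: F D G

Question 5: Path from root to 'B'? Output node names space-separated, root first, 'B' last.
Walk down from root: F -> D -> G -> B

Answer: F D G B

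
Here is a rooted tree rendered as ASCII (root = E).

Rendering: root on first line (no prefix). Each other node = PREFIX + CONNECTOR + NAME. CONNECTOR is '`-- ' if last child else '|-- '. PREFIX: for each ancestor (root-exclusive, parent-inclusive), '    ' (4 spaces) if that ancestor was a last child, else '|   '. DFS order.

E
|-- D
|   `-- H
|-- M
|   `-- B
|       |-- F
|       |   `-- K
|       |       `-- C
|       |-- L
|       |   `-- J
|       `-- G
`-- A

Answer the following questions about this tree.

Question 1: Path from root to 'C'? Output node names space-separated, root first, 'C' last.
Answer: E M B F K C

Derivation:
Walk down from root: E -> M -> B -> F -> K -> C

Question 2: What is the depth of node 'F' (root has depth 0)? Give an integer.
Answer: 3

Derivation:
Path from root to F: E -> M -> B -> F
Depth = number of edges = 3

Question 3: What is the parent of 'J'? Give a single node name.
Answer: L

Derivation:
Scan adjacency: J appears as child of L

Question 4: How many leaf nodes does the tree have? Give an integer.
Answer: 5

Derivation:
Leaves (nodes with no children): A, C, G, H, J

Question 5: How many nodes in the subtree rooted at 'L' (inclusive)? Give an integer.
Subtree rooted at L contains: J, L
Count = 2

Answer: 2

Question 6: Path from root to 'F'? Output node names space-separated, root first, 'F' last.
Answer: E M B F

Derivation:
Walk down from root: E -> M -> B -> F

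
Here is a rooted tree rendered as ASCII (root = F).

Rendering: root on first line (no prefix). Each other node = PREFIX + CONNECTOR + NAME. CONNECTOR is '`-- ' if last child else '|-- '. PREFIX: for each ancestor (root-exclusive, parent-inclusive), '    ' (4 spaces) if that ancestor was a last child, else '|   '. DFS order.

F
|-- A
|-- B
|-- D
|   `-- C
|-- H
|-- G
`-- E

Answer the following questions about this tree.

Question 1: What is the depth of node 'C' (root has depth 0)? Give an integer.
Path from root to C: F -> D -> C
Depth = number of edges = 2

Answer: 2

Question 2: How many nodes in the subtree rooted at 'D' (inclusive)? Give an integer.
Subtree rooted at D contains: C, D
Count = 2

Answer: 2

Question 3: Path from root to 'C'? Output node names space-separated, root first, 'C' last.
Answer: F D C

Derivation:
Walk down from root: F -> D -> C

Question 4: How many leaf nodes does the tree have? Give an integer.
Leaves (nodes with no children): A, B, C, E, G, H

Answer: 6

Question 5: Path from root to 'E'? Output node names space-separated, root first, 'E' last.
Walk down from root: F -> E

Answer: F E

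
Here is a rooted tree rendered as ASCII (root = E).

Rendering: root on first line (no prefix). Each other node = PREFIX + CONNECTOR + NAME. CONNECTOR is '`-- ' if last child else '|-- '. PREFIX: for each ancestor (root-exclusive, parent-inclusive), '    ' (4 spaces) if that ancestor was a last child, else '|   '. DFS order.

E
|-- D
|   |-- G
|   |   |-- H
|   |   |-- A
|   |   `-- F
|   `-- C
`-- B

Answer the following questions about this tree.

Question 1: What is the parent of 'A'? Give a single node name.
Answer: G

Derivation:
Scan adjacency: A appears as child of G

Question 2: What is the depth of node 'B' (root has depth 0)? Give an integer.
Answer: 1

Derivation:
Path from root to B: E -> B
Depth = number of edges = 1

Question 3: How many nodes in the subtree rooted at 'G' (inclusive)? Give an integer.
Subtree rooted at G contains: A, F, G, H
Count = 4

Answer: 4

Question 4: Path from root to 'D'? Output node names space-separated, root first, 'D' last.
Answer: E D

Derivation:
Walk down from root: E -> D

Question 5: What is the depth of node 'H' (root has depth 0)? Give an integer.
Answer: 3

Derivation:
Path from root to H: E -> D -> G -> H
Depth = number of edges = 3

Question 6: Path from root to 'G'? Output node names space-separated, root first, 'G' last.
Answer: E D G

Derivation:
Walk down from root: E -> D -> G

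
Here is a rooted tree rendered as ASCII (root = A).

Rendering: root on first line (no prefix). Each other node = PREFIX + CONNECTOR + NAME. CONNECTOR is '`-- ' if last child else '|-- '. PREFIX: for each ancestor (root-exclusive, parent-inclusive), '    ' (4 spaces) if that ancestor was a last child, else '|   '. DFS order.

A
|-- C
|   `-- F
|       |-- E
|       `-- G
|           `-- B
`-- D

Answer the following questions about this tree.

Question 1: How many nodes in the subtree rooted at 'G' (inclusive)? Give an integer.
Subtree rooted at G contains: B, G
Count = 2

Answer: 2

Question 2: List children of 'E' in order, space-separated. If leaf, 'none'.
Answer: none

Derivation:
Node E's children (from adjacency): (leaf)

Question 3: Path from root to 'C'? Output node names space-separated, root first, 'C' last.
Answer: A C

Derivation:
Walk down from root: A -> C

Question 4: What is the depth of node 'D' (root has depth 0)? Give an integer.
Answer: 1

Derivation:
Path from root to D: A -> D
Depth = number of edges = 1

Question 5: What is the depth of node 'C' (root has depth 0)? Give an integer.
Answer: 1

Derivation:
Path from root to C: A -> C
Depth = number of edges = 1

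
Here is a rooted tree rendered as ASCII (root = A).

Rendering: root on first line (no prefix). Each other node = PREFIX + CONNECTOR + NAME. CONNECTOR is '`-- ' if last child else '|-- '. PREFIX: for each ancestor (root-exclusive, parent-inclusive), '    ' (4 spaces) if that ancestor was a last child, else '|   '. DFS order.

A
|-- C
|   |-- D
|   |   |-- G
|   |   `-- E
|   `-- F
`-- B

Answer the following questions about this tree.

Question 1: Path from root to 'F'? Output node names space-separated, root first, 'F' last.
Answer: A C F

Derivation:
Walk down from root: A -> C -> F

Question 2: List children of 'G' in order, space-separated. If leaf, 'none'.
Node G's children (from adjacency): (leaf)

Answer: none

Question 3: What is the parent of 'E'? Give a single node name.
Answer: D

Derivation:
Scan adjacency: E appears as child of D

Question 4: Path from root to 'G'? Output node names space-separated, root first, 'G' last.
Answer: A C D G

Derivation:
Walk down from root: A -> C -> D -> G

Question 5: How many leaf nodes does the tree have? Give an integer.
Leaves (nodes with no children): B, E, F, G

Answer: 4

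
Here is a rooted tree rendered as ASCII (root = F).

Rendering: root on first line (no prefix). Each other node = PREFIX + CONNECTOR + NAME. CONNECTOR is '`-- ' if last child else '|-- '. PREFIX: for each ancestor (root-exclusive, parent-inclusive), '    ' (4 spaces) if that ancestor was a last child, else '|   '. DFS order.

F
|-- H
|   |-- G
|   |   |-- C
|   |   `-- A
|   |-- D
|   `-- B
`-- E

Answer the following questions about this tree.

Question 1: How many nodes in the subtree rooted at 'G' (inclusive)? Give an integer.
Subtree rooted at G contains: A, C, G
Count = 3

Answer: 3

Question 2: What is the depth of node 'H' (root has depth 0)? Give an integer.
Path from root to H: F -> H
Depth = number of edges = 1

Answer: 1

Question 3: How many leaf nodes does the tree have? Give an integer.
Leaves (nodes with no children): A, B, C, D, E

Answer: 5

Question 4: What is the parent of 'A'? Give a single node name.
Scan adjacency: A appears as child of G

Answer: G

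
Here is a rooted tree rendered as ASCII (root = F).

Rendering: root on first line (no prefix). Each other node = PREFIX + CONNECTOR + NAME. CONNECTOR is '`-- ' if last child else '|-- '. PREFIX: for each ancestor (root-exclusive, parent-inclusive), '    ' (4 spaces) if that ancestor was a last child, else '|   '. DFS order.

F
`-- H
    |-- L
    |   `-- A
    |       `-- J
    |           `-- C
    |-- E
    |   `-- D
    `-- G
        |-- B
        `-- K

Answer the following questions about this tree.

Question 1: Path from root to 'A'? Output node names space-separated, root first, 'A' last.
Answer: F H L A

Derivation:
Walk down from root: F -> H -> L -> A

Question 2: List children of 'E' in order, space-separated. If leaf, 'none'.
Node E's children (from adjacency): D

Answer: D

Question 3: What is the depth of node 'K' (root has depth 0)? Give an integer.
Path from root to K: F -> H -> G -> K
Depth = number of edges = 3

Answer: 3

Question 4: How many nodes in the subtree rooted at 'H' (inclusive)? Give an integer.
Answer: 10

Derivation:
Subtree rooted at H contains: A, B, C, D, E, G, H, J, K, L
Count = 10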